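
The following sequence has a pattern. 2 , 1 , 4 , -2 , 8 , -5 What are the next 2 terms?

16, -8

The terms cycle through 2 interleaved subsequences.
Subsequence A: 2, 4, 8 — powers 2^1, 2^2, 2^3, ….
Subsequence B: 1, -2, -5 — subtracting 3 each time.
Term 7 comes from subsequence A (its 4th entry): 16.
The 8th slot belongs to subsequence B; its 4th term is -8.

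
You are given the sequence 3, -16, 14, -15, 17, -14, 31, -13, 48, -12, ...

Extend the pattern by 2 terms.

79, -11

Odd-indexed and even-indexed terms follow separate rules.
Subsequence A: 3, 14, 17, 31, 48. Each term equals the sum of the previous two.
Subsequence B: -16, -15, -14, -13, -12. Adding 1 each time.
Position 11 → subsequence A, term 6 = 79.
Term 12 comes from subsequence B (its 6th entry): -11.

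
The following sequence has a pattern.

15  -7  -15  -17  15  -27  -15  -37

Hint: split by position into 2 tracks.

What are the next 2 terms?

Split by position mod 2 into 2 tracks.
Track A = 15, -15, 15, -15: alternating ±15.
Track B = -7, -17, -27, -37: arithmetic, step −10.
Term 9 comes from track A (its 5th entry): 15.
Term 10 comes from track B (its 5th entry): -47.

15, -47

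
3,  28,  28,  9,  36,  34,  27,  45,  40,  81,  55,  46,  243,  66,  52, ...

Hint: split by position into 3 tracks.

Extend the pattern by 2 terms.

729, 78

Split by position mod 3 into 3 tracks.
Track A = 3, 9, 27, 81, 243: successive powers of 3.
Track B = 28, 36, 45, 55, 66: the triangular numbers T_7, T_8, ….
Track C = 28, 34, 40, 46, 52: adding 6 each time.
Position 16 falls in track A as its term 6, giving 729.
Position 17 falls in track B as its term 6, giving 78.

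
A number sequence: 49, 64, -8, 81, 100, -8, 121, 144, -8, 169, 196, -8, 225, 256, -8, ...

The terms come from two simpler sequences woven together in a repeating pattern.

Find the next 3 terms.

Positions follow the repeating pattern AAB; grouping by letter gives 2 tracks.
Stream A: 49, 64, 81, 100, 121, 144, 169, 196, 225, 256 (consecutive squares n² from n = 7).
Stream B: -8, -8, -8, -8, -8 (the constant sequence -8).
Term 16 comes from stream A (its 11th entry): 289.
The 17th slot belongs to stream A; its 12th term is 324.
Position 18 → stream B, term 6 = -8.

289, 324, -8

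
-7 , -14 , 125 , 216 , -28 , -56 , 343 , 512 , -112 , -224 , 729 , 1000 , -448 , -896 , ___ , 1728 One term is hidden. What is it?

1331

Reading positions in blocks of 4 reveals the pattern AABB — 2 tracks woven together.
Stream A = -7, -14, -28, -56, -112, -224, -448, -896: geometric, ×2 each step.
Stream B = 125, 216, 343, 512, 729, 1000, ?, 1728: the cubes 5³, 6³, 7³, ….
Filling stream B at index 7 by its rule yields 1331.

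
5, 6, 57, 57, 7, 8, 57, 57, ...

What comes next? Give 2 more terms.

9, 10

Reading positions in blocks of 4 reveals the pattern AABB — 2 tracks woven together.
Track A: 5, 6, 7, 8 — arithmetic, step +1.
Track B: 57, 57, 57, 57 — constant 57.
Position 9 → track A, term 5 = 9.
Position 10 → track A, term 6 = 10.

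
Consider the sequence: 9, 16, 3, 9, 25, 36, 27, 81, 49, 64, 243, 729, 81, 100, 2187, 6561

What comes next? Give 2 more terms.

121, 144

Positions follow the repeating pattern AABB; grouping by letter gives 2 tracks.
Subsequence A: 9, 16, 25, 36, 49, 64, 81, 100 (consecutive squares n² from n = 3).
Subsequence B: 3, 9, 27, 81, 243, 729, 2187, 6561 (powers 3^1, 3^2, 3^3, …).
Position 17 → subsequence A, term 9 = 121.
The 18th slot belongs to subsequence A; its 10th term is 144.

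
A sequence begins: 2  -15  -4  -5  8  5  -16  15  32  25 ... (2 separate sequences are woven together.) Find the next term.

Odd-indexed and even-indexed terms follow separate rules.
Stream A is 2, -4, 8, -16, 32, which is geometric, ×-2 each step.
Stream B is -15, -5, 5, 15, 25, which is adding 10 each time.
Position 11 falls in stream A as its term 6, giving -64.

-64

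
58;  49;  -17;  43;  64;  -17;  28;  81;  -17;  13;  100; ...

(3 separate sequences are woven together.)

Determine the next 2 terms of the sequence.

-17, -2

The terms cycle through 3 interleaved subsequences.
Track A = 58, 43, 28, 13: arithmetic with common difference −15.
Track B = 49, 64, 81, 100: the squares 7², 8², 9², ….
Track C = -17, -17, -17: the constant sequence -17.
Term 12 comes from track C (its 4th entry): -17.
Position 13 → track A, term 5 = -2.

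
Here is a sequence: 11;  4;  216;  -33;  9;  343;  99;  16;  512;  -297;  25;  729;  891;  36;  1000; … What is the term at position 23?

Taking every 3rd term gives 3 separate tracks.
Subsequence A = 11, -33, 99, -297, 891: geometric with ratio -3.
Subsequence B = 4, 9, 16, 25, 36: the squares 2², 3², 4², ….
Subsequence C = 216, 343, 512, 729, 1000: perfect cubes starting at 6³.
The 23rd slot belongs to subsequence B; its 8th term is 81.

81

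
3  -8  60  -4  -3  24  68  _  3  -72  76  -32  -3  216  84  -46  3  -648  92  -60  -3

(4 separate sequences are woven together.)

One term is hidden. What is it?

Split by position mod 4: positions 1, 5, 9, … form one track, and each other residue class forms its own.
Stream A is 3, -3, 3, -3, 3, -3, which is alternating ±3.
Stream B is -8, 24, -72, 216, -648, which is a geometric progression (common ratio -3).
Stream C is 60, 68, 76, 84, 92, which is linear: a_n = 52 + 8·n.
Stream D is -4, ?, -32, -46, -60, which is subtracting 14 each time.
The gap is stream D's term 2; the rule gives -18.

-18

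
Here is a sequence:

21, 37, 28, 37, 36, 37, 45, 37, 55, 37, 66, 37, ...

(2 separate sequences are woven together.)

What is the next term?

78

The terms cycle through 2 interleaved subsequences.
Track A = 21, 28, 36, 45, 55, 66: triangular numbers n(n+1)/2 for n = 6, 7, ….
Track B = 37, 37, 37, 37, 37, 37: always 37.
The 13th slot belongs to track A; its 7th term is 78.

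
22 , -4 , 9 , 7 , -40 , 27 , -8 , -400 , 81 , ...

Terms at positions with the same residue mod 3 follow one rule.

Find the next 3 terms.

-23, -4000, 243

Split by position mod 3 into 3 tracks.
Stream A: 22, 7, -8 — arithmetic with common difference −15.
Stream B: -4, -40, -400 — a geometric progression (common ratio 10).
Stream C: 9, 27, 81 — powers 3^2, 3^3, 3^4, ….
Position 10 → stream A, term 4 = -23.
Term 11 comes from stream B (its 4th entry): -4000.
The 12th slot belongs to stream C; its 4th term is 243.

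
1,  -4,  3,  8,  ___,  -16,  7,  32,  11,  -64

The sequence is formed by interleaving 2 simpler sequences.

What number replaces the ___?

Taking every 2nd term gives 2 separate tracks.
Track A is 1, 3, ?, 7, 11, which is Fibonacci-style (each term is the sum of the two before it).
Track B is -4, 8, -16, 32, -64, which is geometric, ×-2 each step.
The gap is track A's term 3; the rule gives 4.

4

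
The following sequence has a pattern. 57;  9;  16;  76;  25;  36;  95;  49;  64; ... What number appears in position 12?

Reading positions in blocks of 3 reveals the pattern ABB — 2 tracks woven together.
Stream A is 57, 76, 95, which is arithmetic with common difference +19.
Stream B is 9, 16, 25, 36, 49, 64, which is perfect squares starting at 3².
Term 12 comes from stream B (its 8th entry): 100.

100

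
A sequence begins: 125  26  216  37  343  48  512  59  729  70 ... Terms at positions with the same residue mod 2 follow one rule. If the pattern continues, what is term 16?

103

Split by position mod 2 into 2 tracks.
Track A is 125, 216, 343, 512, 729, which is perfect cubes starting at 5³.
Track B is 26, 37, 48, 59, 70, which is arithmetic with common difference +11.
Term 16 comes from track B (its 8th entry): 103.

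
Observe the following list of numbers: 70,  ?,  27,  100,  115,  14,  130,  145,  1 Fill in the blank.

85

Reading positions in blocks of 3 reveals the pattern AAB — 2 tracks woven together.
Track A = 70, ?, 100, 115, 130, 145: linear: a_n = 55 + 15·n.
Track B = 27, 14, 1: linear: a_n = 40 − 13·n.
Filling track A at index 2 by its rule yields 85.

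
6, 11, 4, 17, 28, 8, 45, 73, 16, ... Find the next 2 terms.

118, 191

Positions follow the repeating pattern AAB; grouping by letter gives 2 tracks.
Track A: 6, 11, 17, 28, 45, 73 — each term equals the sum of the previous two.
Track B: 4, 8, 16 — successive powers of 2.
Term 10 comes from track A (its 7th entry): 118.
Term 11 comes from track A (its 8th entry): 191.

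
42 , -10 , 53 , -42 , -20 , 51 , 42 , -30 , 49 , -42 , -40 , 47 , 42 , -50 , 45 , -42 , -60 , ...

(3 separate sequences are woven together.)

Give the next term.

Split by position mod 3 into 3 tracks.
Track A = 42, -42, 42, -42, 42, -42: the oscillation 42·(−1)^(n+1).
Track B = -10, -20, -30, -40, -50, -60: linear: a_n = −10·n.
Track C = 53, 51, 49, 47, 45: arithmetic with common difference −2.
Position 18 → track C, term 6 = 43.

43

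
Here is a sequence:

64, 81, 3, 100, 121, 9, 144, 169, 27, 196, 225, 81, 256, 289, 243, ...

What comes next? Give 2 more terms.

324, 361

Reading positions in blocks of 3 reveals the pattern AAB — 2 tracks woven together.
Track A is 64, 81, 100, 121, 144, 169, 196, 225, 256, 289, which is the squares 8², 9², 10², ….
Track B is 3, 9, 27, 81, 243, which is successive powers of 3.
Term 16 comes from track A (its 11th entry): 324.
Position 17 falls in track A as its term 12, giving 361.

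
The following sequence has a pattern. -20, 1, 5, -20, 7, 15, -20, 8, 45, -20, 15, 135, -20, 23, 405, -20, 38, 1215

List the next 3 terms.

-20, 61, 3645

Read the sequence 3 terms at a time; column i is its own pattern.
Stream A is -20, -20, -20, -20, -20, -20, which is the constant sequence -20.
Stream B is 1, 7, 8, 15, 23, 38, which is a Fibonacci-like recurrence a_n = a_{n-1} + a_{n-2}.
Stream C is 5, 15, 45, 135, 405, 1215, which is geometric with ratio 3.
Position 19 falls in stream A as its term 7, giving -20.
Position 20 → stream B, term 7 = 61.
Position 21 → stream C, term 7 = 3645.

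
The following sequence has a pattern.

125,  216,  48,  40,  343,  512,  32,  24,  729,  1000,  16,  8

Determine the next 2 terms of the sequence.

The slot pattern repeats as AABB (period 4), so there are 2 interleaved tracks.
Track A: 125, 216, 343, 512, 729, 1000. The cubes 5³, 6³, 7³, ….
Track B: 48, 40, 32, 24, 16, 8. Linear: a_n = 56 − 8·n.
The 13th slot belongs to track A; its 7th term is 1331.
Term 14 comes from track A (its 8th entry): 1728.

1331, 1728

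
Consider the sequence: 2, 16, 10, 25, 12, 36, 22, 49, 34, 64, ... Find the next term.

56

Split by position mod 2 into 2 tracks.
Track A = 2, 10, 12, 22, 34: a Fibonacci-like recurrence a_n = a_{n-1} + a_{n-2}.
Track B = 16, 25, 36, 49, 64: consecutive squares n² from n = 4.
Term 11 comes from track A (its 6th entry): 56.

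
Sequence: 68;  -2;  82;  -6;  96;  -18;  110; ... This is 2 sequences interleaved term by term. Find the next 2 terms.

Odd-indexed and even-indexed terms follow separate rules.
Subsequence A is 68, 82, 96, 110, which is arithmetic with common difference +14.
Subsequence B is -2, -6, -18, which is geometric, ×3 each step.
Term 8 comes from subsequence B (its 4th entry): -54.
Position 9 → subsequence A, term 5 = 124.

-54, 124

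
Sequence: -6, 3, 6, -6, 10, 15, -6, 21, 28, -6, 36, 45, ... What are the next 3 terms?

Reading positions in blocks of 3 reveals the pattern ABB — 2 tracks woven together.
Stream A: -6, -6, -6, -6 — constant -6.
Stream B: 3, 6, 10, 15, 21, 28, 36, 45 — triangular numbers starting at T_2.
Term 13 comes from stream A (its 5th entry): -6.
Term 14 comes from stream B (its 9th entry): 55.
Position 15 → stream B, term 10 = 66.

-6, 55, 66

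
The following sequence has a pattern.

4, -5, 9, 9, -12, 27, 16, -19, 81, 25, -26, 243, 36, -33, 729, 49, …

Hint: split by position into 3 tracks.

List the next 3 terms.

Read the sequence 3 terms at a time; column i is its own pattern.
Subsequence A: 4, 9, 16, 25, 36, 49. Consecutive squares n² from n = 2.
Subsequence B: -5, -12, -19, -26, -33. Arithmetic, step −7.
Subsequence C: 9, 27, 81, 243, 729. Powers of 3.
Position 17 → subsequence B, term 6 = -40.
Position 18 falls in subsequence C as its term 6, giving 2187.
The 19th slot belongs to subsequence A; its 7th term is 64.

-40, 2187, 64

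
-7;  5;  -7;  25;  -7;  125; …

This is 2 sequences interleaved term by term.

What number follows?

Odd-indexed and even-indexed terms follow separate rules.
Subsequence A: -7, -7, -7. Constant -7.
Subsequence B: 5, 25, 125. Successive powers of 5.
Position 7 → subsequence A, term 4 = -7.

-7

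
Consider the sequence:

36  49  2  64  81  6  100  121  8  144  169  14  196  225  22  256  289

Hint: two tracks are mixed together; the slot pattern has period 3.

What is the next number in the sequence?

The slot pattern repeats as AAB (period 3), so there are 2 interleaved tracks.
Track A: 36, 49, 64, 81, 100, 121, 144, 169, 196, 225, 256, 289 — consecutive squares n² from n = 6.
Track B: 2, 6, 8, 14, 22 — a Fibonacci-like recurrence a_n = a_{n-1} + a_{n-2}.
Term 18 comes from track B (its 6th entry): 36.

36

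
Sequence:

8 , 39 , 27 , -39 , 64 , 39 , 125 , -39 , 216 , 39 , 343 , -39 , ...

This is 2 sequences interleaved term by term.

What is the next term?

Positions 1, 3, 5, … form one subsequence and positions 2, 4, 6, … form another.
Track A is 8, 27, 64, 125, 216, 343, which is consecutive cubes n³ from n = 2.
Track B is 39, -39, 39, -39, 39, -39, which is alternating ±39.
Term 13 comes from track A (its 7th entry): 512.

512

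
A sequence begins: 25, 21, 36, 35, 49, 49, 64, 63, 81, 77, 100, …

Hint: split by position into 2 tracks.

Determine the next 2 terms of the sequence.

91, 121

Taking every 2nd term gives 2 separate tracks.
Stream A = 25, 36, 49, 64, 81, 100: perfect squares starting at 5².
Stream B = 21, 35, 49, 63, 77: linear: a_n = 7 + 14·n.
Position 12 → stream B, term 6 = 91.
The 13th slot belongs to stream A; its 7th term is 121.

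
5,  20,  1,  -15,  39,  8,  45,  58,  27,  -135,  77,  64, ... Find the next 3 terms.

Taking every 3rd term gives 3 separate tracks.
Stream A: 5, -15, 45, -135 — multiplying by -3 each time.
Stream B: 20, 39, 58, 77 — arithmetic, step +19.
Stream C: 1, 8, 27, 64 — the cubes 1³, 2³, 3³, ….
Position 13 → stream A, term 5 = 405.
Position 14 falls in stream B as its term 5, giving 96.
Position 15 falls in stream C as its term 5, giving 125.

405, 96, 125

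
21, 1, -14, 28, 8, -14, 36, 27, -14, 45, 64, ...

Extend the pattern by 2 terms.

-14, 55

The terms cycle through 3 interleaved subsequences.
Stream A is 21, 28, 36, 45, which is the triangular numbers T_6, T_7, ….
Stream B is 1, 8, 27, 64, which is consecutive cubes n³ from n = 1.
Stream C is -14, -14, -14, which is always -14.
Term 12 comes from stream C (its 4th entry): -14.
Term 13 comes from stream A (its 5th entry): 55.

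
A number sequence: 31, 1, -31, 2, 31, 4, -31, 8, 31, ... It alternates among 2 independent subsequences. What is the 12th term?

Positions 1, 3, 5, … form one subsequence and positions 2, 4, 6, … form another.
Stream A: 31, -31, 31, -31, 31. Oscillating between 31 and -31.
Stream B: 1, 2, 4, 8. Powers of 2.
The 12th slot belongs to stream B; its 6th term is 32.

32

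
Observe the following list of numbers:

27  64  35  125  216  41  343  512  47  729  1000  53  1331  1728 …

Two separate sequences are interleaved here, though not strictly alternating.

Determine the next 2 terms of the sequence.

The slot pattern repeats as AAB (period 3), so there are 2 interleaved tracks.
Track A = 27, 64, 125, 216, 343, 512, 729, 1000, 1331, 1728: the cubes 3³, 4³, 5³, ….
Track B = 35, 41, 47, 53: adding 6 each time.
The 15th slot belongs to track B; its 5th term is 59.
Position 16 → track A, term 11 = 2197.

59, 2197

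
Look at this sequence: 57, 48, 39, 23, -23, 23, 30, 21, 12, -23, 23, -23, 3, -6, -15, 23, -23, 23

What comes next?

Reading positions in blocks of 6 reveals the pattern AAABBB — 2 tracks woven together.
Track A: 57, 48, 39, 30, 21, 12, 3, -6, -15. Arithmetic, step −9.
Track B: 23, -23, 23, -23, 23, -23, 23, -23, 23. Alternating ±23.
Position 19 → track A, term 10 = -24.

-24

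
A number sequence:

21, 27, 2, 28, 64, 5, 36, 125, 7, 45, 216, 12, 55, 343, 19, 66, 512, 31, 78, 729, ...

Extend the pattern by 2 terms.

50, 91

Split by position mod 3: positions 1, 4, 7, … form one track, and each other residue class forms its own.
Track A = 21, 28, 36, 45, 55, 66, 78: the triangular numbers T_6, T_7, ….
Track B = 27, 64, 125, 216, 343, 512, 729: perfect cubes starting at 3³.
Track C = 2, 5, 7, 12, 19, 31: Fibonacci-style (each term is the sum of the two before it).
The 21st slot belongs to track C; its 7th term is 50.
Term 22 comes from track A (its 8th entry): 91.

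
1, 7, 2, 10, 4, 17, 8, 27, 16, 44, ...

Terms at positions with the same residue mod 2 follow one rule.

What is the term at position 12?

71

The terms cycle through 2 interleaved subsequences.
Track A: 1, 2, 4, 8, 16 — powers 2^0, 2^1, 2^2, ….
Track B: 7, 10, 17, 27, 44 — Fibonacci-style (each term is the sum of the two before it).
Term 12 comes from track B (its 6th entry): 71.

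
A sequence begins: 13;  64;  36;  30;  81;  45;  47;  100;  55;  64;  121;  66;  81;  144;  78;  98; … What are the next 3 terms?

169, 91, 115

Taking every 3rd term gives 3 separate tracks.
Stream A: 13, 30, 47, 64, 81, 98 — adding 17 each time.
Stream B: 64, 81, 100, 121, 144 — perfect squares starting at 8².
Stream C: 36, 45, 55, 66, 78 — triangular numbers starting at T_8.
Position 17 falls in stream B as its term 6, giving 169.
Position 18 → stream C, term 6 = 91.
Position 19 falls in stream A as its term 7, giving 115.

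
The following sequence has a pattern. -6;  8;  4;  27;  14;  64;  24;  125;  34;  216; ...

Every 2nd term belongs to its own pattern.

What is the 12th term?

Positions 1, 3, 5, … form one subsequence and positions 2, 4, 6, … form another.
Stream A: -6, 4, 14, 24, 34. Arithmetic with common difference +10.
Stream B: 8, 27, 64, 125, 216. Perfect cubes starting at 2³.
Term 12 comes from stream B (its 6th entry): 343.

343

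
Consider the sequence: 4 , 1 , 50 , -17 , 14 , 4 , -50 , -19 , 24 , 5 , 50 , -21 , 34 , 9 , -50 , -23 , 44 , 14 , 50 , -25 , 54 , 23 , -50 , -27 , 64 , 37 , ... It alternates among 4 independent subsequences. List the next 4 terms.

50, -29, 74, 60

The terms cycle through 4 interleaved subsequences.
Subsequence A: 4, 14, 24, 34, 44, 54, 64. Arithmetic, step +10.
Subsequence B: 1, 4, 5, 9, 14, 23, 37. A Fibonacci-like recurrence a_n = a_{n-1} + a_{n-2}.
Subsequence C: 50, -50, 50, -50, 50, -50. Oscillating between 50 and -50.
Subsequence D: -17, -19, -21, -23, -25, -27. Linear: a_n = -15 − 2·n.
The 27th slot belongs to subsequence C; its 7th term is 50.
Position 28 falls in subsequence D as its term 7, giving -29.
Position 29 falls in subsequence A as its term 8, giving 74.
Position 30 falls in subsequence B as its term 8, giving 60.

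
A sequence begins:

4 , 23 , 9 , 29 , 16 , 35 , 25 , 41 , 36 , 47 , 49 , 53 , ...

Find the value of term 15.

Split by position mod 2 into 2 tracks.
Track A is 4, 9, 16, 25, 36, 49, which is perfect squares starting at 2².
Track B is 23, 29, 35, 41, 47, 53, which is linear: a_n = 17 + 6·n.
The 15th slot belongs to track A; its 8th term is 81.

81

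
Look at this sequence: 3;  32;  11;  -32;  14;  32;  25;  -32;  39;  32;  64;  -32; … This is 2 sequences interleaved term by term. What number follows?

103

Positions 1, 3, 5, … form one subsequence and positions 2, 4, 6, … form another.
Track A is 3, 11, 14, 25, 39, 64, which is Fibonacci-style (each term is the sum of the two before it).
Track B is 32, -32, 32, -32, 32, -32, which is alternating ±32.
The 13th slot belongs to track A; its 7th term is 103.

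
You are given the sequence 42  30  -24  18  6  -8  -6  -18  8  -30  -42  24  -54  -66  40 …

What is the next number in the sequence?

The slot pattern repeats as AAB (period 3), so there are 2 interleaved tracks.
Stream A is 42, 30, 18, 6, -6, -18, -30, -42, -54, -66, which is arithmetic with common difference −12.
Stream B is -24, -8, 8, 24, 40, which is linear: a_n = -40 + 16·n.
Position 16 → stream A, term 11 = -78.

-78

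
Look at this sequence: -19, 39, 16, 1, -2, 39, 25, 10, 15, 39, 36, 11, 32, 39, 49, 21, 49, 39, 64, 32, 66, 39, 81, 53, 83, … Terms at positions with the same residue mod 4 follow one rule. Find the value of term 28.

The terms cycle through 4 interleaved subsequences.
Stream A: -19, -2, 15, 32, 49, 66, 83 — arithmetic with common difference +17.
Stream B: 39, 39, 39, 39, 39, 39 — always 39.
Stream C: 16, 25, 36, 49, 64, 81 — the squares 4², 5², 6², ….
Stream D: 1, 10, 11, 21, 32, 53 — a Fibonacci-like recurrence a_n = a_{n-1} + a_{n-2}.
The 28th slot belongs to stream D; its 7th term is 85.

85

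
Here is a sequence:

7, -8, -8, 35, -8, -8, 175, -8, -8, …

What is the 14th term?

-8

Reading positions in blocks of 3 reveals the pattern ABB — 2 tracks woven together.
Track A: 7, 35, 175. A geometric progression (common ratio 5).
Track B: -8, -8, -8, -8, -8, -8. Constant -8.
Position 14 falls in track B as its term 9, giving -8.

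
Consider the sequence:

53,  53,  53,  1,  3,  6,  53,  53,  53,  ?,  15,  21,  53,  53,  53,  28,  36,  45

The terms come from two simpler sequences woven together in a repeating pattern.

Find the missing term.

10

The slot pattern repeats as AAABBB (period 6), so there are 2 interleaved tracks.
Subsequence A is 53, 53, 53, 53, 53, 53, 53, 53, 53, which is constant 53.
Subsequence B is 1, 3, 6, ?, 15, 21, 28, 36, 45, which is the triangular numbers T_1, T_2, ….
Subsequence B's pattern makes the blank 10.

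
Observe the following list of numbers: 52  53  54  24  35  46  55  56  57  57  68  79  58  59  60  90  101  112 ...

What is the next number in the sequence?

Positions follow the repeating pattern AAABBB; grouping by letter gives 2 tracks.
Subsequence A = 52, 53, 54, 55, 56, 57, 58, 59, 60: arithmetic, step +1.
Subsequence B = 24, 35, 46, 57, 68, 79, 90, 101, 112: linear: a_n = 13 + 11·n.
Position 19 → subsequence A, term 10 = 61.

61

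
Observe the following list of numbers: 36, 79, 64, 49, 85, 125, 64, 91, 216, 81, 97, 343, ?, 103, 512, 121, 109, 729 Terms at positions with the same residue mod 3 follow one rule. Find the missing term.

Split by position mod 3 into 3 tracks.
Track A is 36, 49, 64, 81, ?, 121, which is the squares 6², 7², 8², ….
Track B is 79, 85, 91, 97, 103, 109, which is linear: a_n = 73 + 6·n.
Track C is 64, 125, 216, 343, 512, 729, which is perfect cubes starting at 4³.
The gap is track A's term 5; the rule gives 100.

100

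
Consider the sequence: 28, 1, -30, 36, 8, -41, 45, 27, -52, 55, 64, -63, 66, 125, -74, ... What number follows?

Taking every 3rd term gives 3 separate tracks.
Stream A: 28, 36, 45, 55, 66 (the triangular numbers T_7, T_8, …).
Stream B: 1, 8, 27, 64, 125 (perfect cubes starting at 1³).
Stream C: -30, -41, -52, -63, -74 (subtracting 11 each time).
Position 16 falls in stream A as its term 6, giving 78.

78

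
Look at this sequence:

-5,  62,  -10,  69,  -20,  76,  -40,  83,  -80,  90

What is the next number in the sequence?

-160

The terms cycle through 2 interleaved subsequences.
Track A is -5, -10, -20, -40, -80, which is multiplying by 2 each time.
Track B is 62, 69, 76, 83, 90, which is adding 7 each time.
Position 11 falls in track A as its term 6, giving -160.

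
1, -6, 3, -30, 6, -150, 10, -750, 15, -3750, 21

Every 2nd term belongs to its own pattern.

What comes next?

-18750

Odd-indexed and even-indexed terms follow separate rules.
Track A: 1, 3, 6, 10, 15, 21 (triangular numbers n(n+1)/2 for n = 1, 2, …).
Track B: -6, -30, -150, -750, -3750 (multiplying by 5 each time).
Position 12 falls in track B as its term 6, giving -18750.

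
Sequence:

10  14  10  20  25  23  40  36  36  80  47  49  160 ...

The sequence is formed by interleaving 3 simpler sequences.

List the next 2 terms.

58, 62

Split by position mod 3 into 3 tracks.
Track A: 10, 20, 40, 80, 160 — a geometric progression (common ratio 2).
Track B: 14, 25, 36, 47 — arithmetic with common difference +11.
Track C: 10, 23, 36, 49 — arithmetic with common difference +13.
The 14th slot belongs to track B; its 5th term is 58.
The 15th slot belongs to track C; its 5th term is 62.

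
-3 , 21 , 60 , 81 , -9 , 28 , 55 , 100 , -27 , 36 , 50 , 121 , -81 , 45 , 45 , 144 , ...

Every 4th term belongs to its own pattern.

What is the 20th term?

Split by position mod 4 into 4 tracks.
Stream A: -3, -9, -27, -81 (multiplying by 3 each time).
Stream B: 21, 28, 36, 45 (triangular numbers starting at T_6).
Stream C: 60, 55, 50, 45 (linear: a_n = 65 − 5·n).
Stream D: 81, 100, 121, 144 (the squares 9², 10², 11², …).
The 20th slot belongs to stream D; its 5th term is 169.

169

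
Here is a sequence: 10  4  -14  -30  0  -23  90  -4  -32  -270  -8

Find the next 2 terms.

-41, 810

Read the sequence 3 terms at a time; column i is its own pattern.
Track A is 10, -30, 90, -270, which is geometric, ×-3 each step.
Track B is 4, 0, -4, -8, which is linear: a_n = 8 − 4·n.
Track C is -14, -23, -32, which is subtracting 9 each time.
Position 12 → track C, term 4 = -41.
Position 13 falls in track A as its term 5, giving 810.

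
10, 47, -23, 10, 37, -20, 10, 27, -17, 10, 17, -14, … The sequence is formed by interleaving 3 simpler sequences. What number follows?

10

Taking every 3rd term gives 3 separate tracks.
Track A: 10, 10, 10, 10. Constant 10.
Track B: 47, 37, 27, 17. Arithmetic with common difference −10.
Track C: -23, -20, -17, -14. Linear: a_n = -26 + 3·n.
The 13th slot belongs to track A; its 5th term is 10.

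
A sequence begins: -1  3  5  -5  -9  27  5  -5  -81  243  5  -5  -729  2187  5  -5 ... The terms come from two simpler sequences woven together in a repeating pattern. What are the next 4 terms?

-6561, 19683, 5, -5

Reading positions in blocks of 4 reveals the pattern AABB — 2 tracks woven together.
Track A is -1, 3, -9, 27, -81, 243, -729, 2187, which is geometric with ratio -3.
Track B is 5, -5, 5, -5, 5, -5, 5, -5, which is alternating ±5.
Position 17 → track A, term 9 = -6561.
Position 18 falls in track A as its term 10, giving 19683.
Position 19 → track B, term 9 = 5.
Position 20 → track B, term 10 = -5.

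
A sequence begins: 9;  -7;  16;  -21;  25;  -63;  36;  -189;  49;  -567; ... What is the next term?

Taking every 2nd term gives 2 separate tracks.
Subsequence A: 9, 16, 25, 36, 49 (consecutive squares n² from n = 3).
Subsequence B: -7, -21, -63, -189, -567 (a geometric progression (common ratio 3)).
Term 11 comes from subsequence A (its 6th entry): 64.

64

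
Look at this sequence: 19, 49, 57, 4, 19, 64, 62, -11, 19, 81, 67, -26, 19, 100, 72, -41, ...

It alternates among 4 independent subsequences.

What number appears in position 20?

-56

Split by position mod 4: positions 1, 5, 9, … form one track, and each other residue class forms its own.
Track A: 19, 19, 19, 19 — the constant sequence 19.
Track B: 49, 64, 81, 100 — perfect squares starting at 7².
Track C: 57, 62, 67, 72 — arithmetic, step +5.
Track D: 4, -11, -26, -41 — subtracting 15 each time.
Position 20 falls in track D as its term 5, giving -56.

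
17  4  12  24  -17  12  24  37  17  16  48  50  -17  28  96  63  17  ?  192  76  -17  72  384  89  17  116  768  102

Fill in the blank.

44

The terms cycle through 4 interleaved subsequences.
Subsequence A: 17, -17, 17, -17, 17, -17, 17. The oscillation 17·(−1)^(n+1).
Subsequence B: 4, 12, 16, 28, ?, 72, 116. A Fibonacci-like recurrence a_n = a_{n-1} + a_{n-2}.
Subsequence C: 12, 24, 48, 96, 192, 384, 768. Multiplying by 2 each time.
Subsequence D: 24, 37, 50, 63, 76, 89, 102. Adding 13 each time.
Subsequence B's pattern makes the blank 44.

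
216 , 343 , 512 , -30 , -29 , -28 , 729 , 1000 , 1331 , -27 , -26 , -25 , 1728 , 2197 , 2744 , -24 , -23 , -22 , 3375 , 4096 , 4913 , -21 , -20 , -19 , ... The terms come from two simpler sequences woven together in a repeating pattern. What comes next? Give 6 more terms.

5832, 6859, 8000, -18, -17, -16

Positions follow the repeating pattern AAABBB; grouping by letter gives 2 tracks.
Track A = 216, 343, 512, 729, 1000, 1331, 1728, 2197, 2744, 3375, 4096, 4913: perfect cubes starting at 6³.
Track B = -30, -29, -28, -27, -26, -25, -24, -23, -22, -21, -20, -19: arithmetic with common difference +1.
Position 25 falls in track A as its term 13, giving 5832.
Position 26 → track A, term 14 = 6859.
The 27th slot belongs to track A; its 15th term is 8000.
Position 28 → track B, term 13 = -18.
Position 29 falls in track B as its term 14, giving -17.
Position 30 falls in track B as its term 15, giving -16.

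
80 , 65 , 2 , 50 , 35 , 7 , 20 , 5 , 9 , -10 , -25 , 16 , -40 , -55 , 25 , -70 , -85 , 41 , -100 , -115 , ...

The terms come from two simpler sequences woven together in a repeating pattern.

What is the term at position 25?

-160

The slot pattern repeats as AAB (period 3), so there are 2 interleaved tracks.
Subsequence A = 80, 65, 50, 35, 20, 5, -10, -25, -40, -55, -70, -85, -100, -115: linear: a_n = 95 − 15·n.
Subsequence B = 2, 7, 9, 16, 25, 41: a Fibonacci-like recurrence a_n = a_{n-1} + a_{n-2}.
The 25th slot belongs to subsequence A; its 17th term is -160.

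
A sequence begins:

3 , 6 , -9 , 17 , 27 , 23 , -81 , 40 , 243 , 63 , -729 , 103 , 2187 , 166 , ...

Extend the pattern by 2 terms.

-6561, 269

Split by position mod 2 into 2 tracks.
Track A: 3, -9, 27, -81, 243, -729, 2187 — geometric with ratio -3.
Track B: 6, 17, 23, 40, 63, 103, 166 — each term equals the sum of the previous two.
Term 15 comes from track A (its 8th entry): -6561.
Position 16 → track B, term 8 = 269.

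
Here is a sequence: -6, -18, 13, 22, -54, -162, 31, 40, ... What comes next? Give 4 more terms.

Positions follow the repeating pattern AABB; grouping by letter gives 2 tracks.
Track A = -6, -18, -54, -162: geometric, ×3 each step.
Track B = 13, 22, 31, 40: linear: a_n = 4 + 9·n.
Position 9 → track A, term 5 = -486.
Position 10 → track A, term 6 = -1458.
Position 11 falls in track B as its term 5, giving 49.
Position 12 → track B, term 6 = 58.

-486, -1458, 49, 58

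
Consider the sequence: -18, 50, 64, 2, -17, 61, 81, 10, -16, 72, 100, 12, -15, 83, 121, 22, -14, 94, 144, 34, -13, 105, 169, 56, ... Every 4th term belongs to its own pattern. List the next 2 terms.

-12, 116

Read the sequence 4 terms at a time; column i is its own pattern.
Track A: -18, -17, -16, -15, -14, -13 — arithmetic, step +1.
Track B: 50, 61, 72, 83, 94, 105 — adding 11 each time.
Track C: 64, 81, 100, 121, 144, 169 — perfect squares starting at 8².
Track D: 2, 10, 12, 22, 34, 56 — a Fibonacci-like recurrence a_n = a_{n-1} + a_{n-2}.
Position 25 falls in track A as its term 7, giving -12.
Position 26 falls in track B as its term 7, giving 116.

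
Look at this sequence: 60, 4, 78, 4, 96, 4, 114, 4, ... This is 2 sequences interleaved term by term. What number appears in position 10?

Split by position mod 2 into 2 tracks.
Subsequence A: 60, 78, 96, 114 — arithmetic with common difference +18.
Subsequence B: 4, 4, 4, 4 — the constant sequence 4.
Position 10 → subsequence B, term 5 = 4.

4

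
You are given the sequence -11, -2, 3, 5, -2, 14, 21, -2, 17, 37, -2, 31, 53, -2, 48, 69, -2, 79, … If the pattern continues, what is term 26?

Read the sequence 3 terms at a time; column i is its own pattern.
Subsequence A is -11, 5, 21, 37, 53, 69, which is arithmetic with common difference +16.
Subsequence B is -2, -2, -2, -2, -2, -2, which is the constant sequence -2.
Subsequence C is 3, 14, 17, 31, 48, 79, which is each term equals the sum of the previous two.
Term 26 comes from subsequence B (its 9th entry): -2.

-2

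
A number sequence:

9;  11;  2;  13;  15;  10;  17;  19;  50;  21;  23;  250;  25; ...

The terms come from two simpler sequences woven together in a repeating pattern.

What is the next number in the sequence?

Positions follow the repeating pattern AAB; grouping by letter gives 2 tracks.
Subsequence A is 9, 11, 13, 15, 17, 19, 21, 23, 25, which is arithmetic with common difference +2.
Subsequence B is 2, 10, 50, 250, which is geometric with ratio 5.
Position 14 → subsequence A, term 10 = 27.

27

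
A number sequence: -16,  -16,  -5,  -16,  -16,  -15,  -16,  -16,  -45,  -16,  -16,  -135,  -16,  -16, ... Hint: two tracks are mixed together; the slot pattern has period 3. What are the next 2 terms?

The slot pattern repeats as AAB (period 3), so there are 2 interleaved tracks.
Stream A: -16, -16, -16, -16, -16, -16, -16, -16, -16, -16 — constant -16.
Stream B: -5, -15, -45, -135 — geometric with ratio 3.
Term 15 comes from stream B (its 5th entry): -405.
Term 16 comes from stream A (its 11th entry): -16.

-405, -16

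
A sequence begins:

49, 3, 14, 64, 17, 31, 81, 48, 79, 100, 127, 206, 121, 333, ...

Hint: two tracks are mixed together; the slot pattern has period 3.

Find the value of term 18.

The slot pattern repeats as ABB (period 3), so there are 2 interleaved tracks.
Track A: 49, 64, 81, 100, 121. Perfect squares starting at 7².
Track B: 3, 14, 17, 31, 48, 79, 127, 206, 333. Each term equals the sum of the previous two.
Position 18 → track B, term 12 = 1411.

1411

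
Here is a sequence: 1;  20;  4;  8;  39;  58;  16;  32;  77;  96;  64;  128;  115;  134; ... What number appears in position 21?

191

Positions follow the repeating pattern AABB; grouping by letter gives 2 tracks.
Track A is 1, 20, 39, 58, 77, 96, 115, 134, which is adding 19 each time.
Track B is 4, 8, 16, 32, 64, 128, which is powers 2^2, 2^3, 2^4, ….
Position 21 falls in track A as its term 11, giving 191.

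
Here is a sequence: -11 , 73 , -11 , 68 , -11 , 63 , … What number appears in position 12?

48

Odd-indexed and even-indexed terms follow separate rules.
Track A: -11, -11, -11 (always -11).
Track B: 73, 68, 63 (arithmetic with common difference −5).
Term 12 comes from track B (its 6th entry): 48.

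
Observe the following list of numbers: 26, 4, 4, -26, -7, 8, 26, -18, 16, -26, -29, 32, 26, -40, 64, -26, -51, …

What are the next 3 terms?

Split by position mod 3: positions 1, 4, 7, … form one track, and each other residue class forms its own.
Track A = 26, -26, 26, -26, 26, -26: the oscillation 26·(−1)^(n+1).
Track B = 4, -7, -18, -29, -40, -51: linear: a_n = 15 − 11·n.
Track C = 4, 8, 16, 32, 64: powers 2^2, 2^3, 2^4, ….
Position 18 falls in track C as its term 6, giving 128.
The 19th slot belongs to track A; its 7th term is 26.
Position 20 falls in track B as its term 7, giving -62.

128, 26, -62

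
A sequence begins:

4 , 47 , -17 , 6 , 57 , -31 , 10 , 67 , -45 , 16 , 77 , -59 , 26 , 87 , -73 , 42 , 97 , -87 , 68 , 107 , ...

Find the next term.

Split by position mod 3 into 3 tracks.
Track A: 4, 6, 10, 16, 26, 42, 68. Fibonacci-style (each term is the sum of the two before it).
Track B: 47, 57, 67, 77, 87, 97, 107. Arithmetic with common difference +10.
Track C: -17, -31, -45, -59, -73, -87. Subtracting 14 each time.
Position 21 falls in track C as its term 7, giving -101.

-101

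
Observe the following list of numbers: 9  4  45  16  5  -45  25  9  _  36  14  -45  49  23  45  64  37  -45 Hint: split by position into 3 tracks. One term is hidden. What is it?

45

Split by position mod 3 into 3 tracks.
Subsequence A = 9, 16, 25, 36, 49, 64: the squares 3², 4², 5², ….
Subsequence B = 4, 5, 9, 14, 23, 37: each term equals the sum of the previous two.
Subsequence C = 45, -45, ?, -45, 45, -45: oscillating between 45 and -45.
The gap is subsequence C's term 3; the rule gives 45.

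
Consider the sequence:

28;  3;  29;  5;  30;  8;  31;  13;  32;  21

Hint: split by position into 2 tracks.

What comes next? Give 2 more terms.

Odd-indexed and even-indexed terms follow separate rules.
Subsequence A = 28, 29, 30, 31, 32: adding 1 each time.
Subsequence B = 3, 5, 8, 13, 21: Fibonacci-style (each term is the sum of the two before it).
Position 11 falls in subsequence A as its term 6, giving 33.
Position 12 → subsequence B, term 6 = 34.

33, 34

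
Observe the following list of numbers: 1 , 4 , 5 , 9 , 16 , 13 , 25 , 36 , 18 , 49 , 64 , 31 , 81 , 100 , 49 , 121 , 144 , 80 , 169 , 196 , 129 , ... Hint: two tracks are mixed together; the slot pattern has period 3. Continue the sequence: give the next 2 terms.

The slot pattern repeats as AAB (period 3), so there are 2 interleaved tracks.
Subsequence A: 1, 4, 9, 16, 25, 36, 49, 64, 81, 100, 121, 144, 169, 196 (consecutive squares n² from n = 1).
Subsequence B: 5, 13, 18, 31, 49, 80, 129 (Fibonacci-style (each term is the sum of the two before it)).
Position 22 → subsequence A, term 15 = 225.
The 23rd slot belongs to subsequence A; its 16th term is 256.

225, 256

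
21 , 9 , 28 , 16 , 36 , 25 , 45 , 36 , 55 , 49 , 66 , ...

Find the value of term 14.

81

Odd-indexed and even-indexed terms follow separate rules.
Subsequence A is 21, 28, 36, 45, 55, 66, which is triangular numbers n(n+1)/2 for n = 6, 7, ….
Subsequence B is 9, 16, 25, 36, 49, which is the squares 3², 4², 5², ….
Position 14 falls in subsequence B as its term 7, giving 81.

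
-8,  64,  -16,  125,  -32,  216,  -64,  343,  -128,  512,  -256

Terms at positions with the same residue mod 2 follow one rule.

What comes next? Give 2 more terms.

Taking every 2nd term gives 2 separate tracks.
Subsequence A is -8, -16, -32, -64, -128, -256, which is multiplying by 2 each time.
Subsequence B is 64, 125, 216, 343, 512, which is perfect cubes starting at 4³.
Position 12 → subsequence B, term 6 = 729.
The 13th slot belongs to subsequence A; its 7th term is -512.

729, -512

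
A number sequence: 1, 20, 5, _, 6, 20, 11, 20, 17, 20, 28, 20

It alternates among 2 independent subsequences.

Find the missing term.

Taking every 2nd term gives 2 separate tracks.
Subsequence A: 1, 5, 6, 11, 17, 28 (Fibonacci-style (each term is the sum of the two before it)).
Subsequence B: 20, ?, 20, 20, 20, 20 (constant 20).
Filling subsequence B at index 2 by its rule yields 20.

20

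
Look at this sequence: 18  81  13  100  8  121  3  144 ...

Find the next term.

Positions 1, 3, 5, … form one subsequence and positions 2, 4, 6, … form another.
Subsequence A: 18, 13, 8, 3. Linear: a_n = 23 − 5·n.
Subsequence B: 81, 100, 121, 144. The squares 9², 10², 11², ….
Term 9 comes from subsequence A (its 5th entry): -2.

-2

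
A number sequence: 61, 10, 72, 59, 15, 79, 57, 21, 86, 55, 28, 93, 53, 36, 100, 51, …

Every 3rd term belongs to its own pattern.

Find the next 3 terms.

45, 107, 49

Read the sequence 3 terms at a time; column i is its own pattern.
Subsequence A: 61, 59, 57, 55, 53, 51. Linear: a_n = 63 − 2·n.
Subsequence B: 10, 15, 21, 28, 36. The triangular numbers T_4, T_5, ….
Subsequence C: 72, 79, 86, 93, 100. Adding 7 each time.
Position 17 → subsequence B, term 6 = 45.
The 18th slot belongs to subsequence C; its 6th term is 107.
Term 19 comes from subsequence A (its 7th entry): 49.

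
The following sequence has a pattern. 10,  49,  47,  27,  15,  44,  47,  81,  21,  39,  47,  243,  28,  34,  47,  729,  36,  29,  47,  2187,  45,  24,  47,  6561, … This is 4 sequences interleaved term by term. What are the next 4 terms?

Split by position mod 4 into 4 tracks.
Track A = 10, 15, 21, 28, 36, 45: triangular numbers n(n+1)/2 for n = 4, 5, ….
Track B = 49, 44, 39, 34, 29, 24: linear: a_n = 54 − 5·n.
Track C = 47, 47, 47, 47, 47, 47: the constant sequence 47.
Track D = 27, 81, 243, 729, 2187, 6561: powers of 3.
Term 25 comes from track A (its 7th entry): 55.
Position 26 falls in track B as its term 7, giving 19.
Position 27 falls in track C as its term 7, giving 47.
Position 28 falls in track D as its term 7, giving 19683.

55, 19, 47, 19683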